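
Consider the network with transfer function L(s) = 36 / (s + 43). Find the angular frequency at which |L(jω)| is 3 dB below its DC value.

For a single-pole low-pass, the −3 dB point is at the pole: ω = 43 rad/s.

43 rad/s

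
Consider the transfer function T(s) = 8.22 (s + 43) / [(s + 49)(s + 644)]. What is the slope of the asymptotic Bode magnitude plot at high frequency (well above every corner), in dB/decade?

-20 dB/decade

With 1 zero and 2 poles, the high-frequency asymptotic slope is 20 × (1 − 2) = -20 dB/decade.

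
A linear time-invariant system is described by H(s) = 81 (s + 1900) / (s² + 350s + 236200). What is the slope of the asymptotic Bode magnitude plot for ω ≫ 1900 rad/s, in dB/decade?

-20 dB/decade

With 1 zero and 2 poles, the high-frequency asymptotic slope is 20 × (1 − 2) = -20 dB/decade.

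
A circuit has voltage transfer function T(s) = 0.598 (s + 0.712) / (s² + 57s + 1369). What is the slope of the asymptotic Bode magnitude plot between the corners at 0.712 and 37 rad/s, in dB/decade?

In this band the factors already past their corner are: zero at 0.712; net slope = 20 dB/decade.

20 dB/decade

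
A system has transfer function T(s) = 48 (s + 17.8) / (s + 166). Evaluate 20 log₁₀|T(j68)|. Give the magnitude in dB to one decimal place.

25.5 dB

|j68 + 17.8| = √(68² + 17.8²) = 70.29
|j68 + 166| = √(68² + 166²) = 179.4
|T(j68)| = 48 × 70.29 / 179.4 = 18.808
20 log₁₀(18.808) = 25.49 dB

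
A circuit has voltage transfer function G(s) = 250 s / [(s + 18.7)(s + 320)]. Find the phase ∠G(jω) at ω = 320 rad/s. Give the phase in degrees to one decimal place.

-41.7°

∠(j320) = 90.00°
∠(j320 + 18.7) = arctan(320/18.7) = 86.66°
∠(j320 + 320) = arctan(320/320) = 45.00°
∠G(j320) = 90.00° − (86.66° + 45.00°) = -41.66°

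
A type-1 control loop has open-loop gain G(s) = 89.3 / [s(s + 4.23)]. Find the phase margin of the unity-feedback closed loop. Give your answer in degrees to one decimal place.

Gain crossover: |G(jω)| = 1 at ω ≈ 8.99 rad/sec.
∠G(j8.99) = −90° − arctan(8.99/4.23) ≈ -154.80°
PM = 180° + (-154.80°) = 25.20°

25.2°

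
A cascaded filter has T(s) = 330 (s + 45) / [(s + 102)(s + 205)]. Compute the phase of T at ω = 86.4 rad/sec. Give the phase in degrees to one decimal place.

∠(j86.4 + 45) = arctan(86.4/45) = 62.49°
∠(j86.4 + 102) = arctan(86.4/102) = 40.27°
∠(j86.4 + 205) = arctan(86.4/205) = 22.85°
∠T(j86.4) = 62.49° − (40.27° + 22.85°) = -0.63°

-0.6 deg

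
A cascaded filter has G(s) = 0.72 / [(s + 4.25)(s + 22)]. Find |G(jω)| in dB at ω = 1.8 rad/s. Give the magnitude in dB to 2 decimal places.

-43.02 dB

|j1.8 + 4.25| = √(1.8² + 4.25²) = 4.615
|j1.8 + 22| = √(1.8² + 22²) = 22.07
|G(j1.8)| = 0.72 / (4.615 × 22.07) = 0.0070672
20 log₁₀(0.0070672) = -43.015 dB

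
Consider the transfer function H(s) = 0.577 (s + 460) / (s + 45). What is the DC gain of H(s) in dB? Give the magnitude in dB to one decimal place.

15.4 dB

H(0) = 0.577 × 460 / 45 = 5.8982
20 log₁₀(5.8982) = 15.41 dB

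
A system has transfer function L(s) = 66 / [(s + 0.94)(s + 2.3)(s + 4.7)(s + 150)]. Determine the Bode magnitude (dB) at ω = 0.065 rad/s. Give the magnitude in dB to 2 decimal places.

|j0.065 + 0.94| = √(0.065² + 0.94²) = 0.9422
|j0.065 + 2.3| = √(0.065² + 2.3²) = 2.301
|j0.065 + 4.7| = √(0.065² + 4.7²) = 4.7
|j0.065 + 150| = √(0.065² + 150²) = 150
|L(j0.065)| = 66 / (0.9422 × 2.301 × 4.7 × 150) = 0.043177
20 log₁₀(0.043177) = -27.295 dB

-27.30 dB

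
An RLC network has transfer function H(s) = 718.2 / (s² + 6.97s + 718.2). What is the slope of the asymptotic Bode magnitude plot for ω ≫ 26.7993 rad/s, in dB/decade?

-40 dB/decade

With 0 zeros and 2 poles, the high-frequency asymptotic slope is 20 × (0 − 2) = -40 dB/decade.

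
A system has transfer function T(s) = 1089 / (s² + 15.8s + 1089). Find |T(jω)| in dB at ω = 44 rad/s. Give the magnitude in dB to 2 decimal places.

|(j44)² + 15.8(j44) + 1089| = |-847 + j695.2| = 1096
|T(j44)| = 1089 / 1096 = 0.99382
20 log₁₀(0.99382) = -0.054 dB

-0.05 dB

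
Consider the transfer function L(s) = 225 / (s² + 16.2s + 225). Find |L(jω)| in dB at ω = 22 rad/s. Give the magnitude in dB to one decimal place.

|(j22)² + 16.2(j22) + 225| = |-259 + j356.4| = 440.6
|L(j22)| = 225 / 440.6 = 0.5107
20 log₁₀(0.5107) = -5.84 dB

-5.8 dB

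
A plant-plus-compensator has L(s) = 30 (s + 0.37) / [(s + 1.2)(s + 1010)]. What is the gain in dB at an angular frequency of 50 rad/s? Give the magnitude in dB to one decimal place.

-30.6 dB

|j50 + 0.37| = √(50² + 0.37²) = 50
|j50 + 1.2| = √(50² + 1.2²) = 50.01
|j50 + 1010| = √(50² + 1010²) = 1011
|L(j50)| = 30 × 50 / (50.01 × 1011) = 0.029659
20 log₁₀(0.029659) = -30.56 dB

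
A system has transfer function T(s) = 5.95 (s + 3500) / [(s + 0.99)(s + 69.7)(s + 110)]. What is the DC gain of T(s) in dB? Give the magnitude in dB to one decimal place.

T(0) = 5.95 × 3500 / (0.99 × 69.7 × 110) = 2.7436
20 log₁₀(2.7436) = 8.77 dB

8.8 dB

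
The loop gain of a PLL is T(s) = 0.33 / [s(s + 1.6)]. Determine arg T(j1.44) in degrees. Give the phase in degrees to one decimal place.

∠(j1.44 + 1.6) = arctan(1.44/1.6) = 41.99°
∠(j1.44) = 90.00°
∠T(j1.44) = − (41.99° + 90.00°) = -131.99°

-132.0°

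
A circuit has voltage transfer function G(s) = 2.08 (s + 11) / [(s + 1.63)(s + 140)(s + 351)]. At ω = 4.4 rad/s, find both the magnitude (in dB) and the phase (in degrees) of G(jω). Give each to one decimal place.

|G| = -79.4 dB, ∠G = -50.4 deg

|j4.4 + 11| = √(4.4² + 11²) = 11.85
|j4.4 + 1.63| = √(4.4² + 1.63²) = 4.692
|j4.4 + 140| = √(4.4² + 140²) = 140.1
|j4.4 + 351| = √(4.4² + 351²) = 351
|G(j4.4)| = 2.08 × 11.85 / (4.692 × 140.1 × 351) = 0.00010681
20 log₁₀(0.00010681) = -79.43 dB
∠(j4.4 + 11) = arctan(4.4/11) = 21.80°
∠(j4.4 + 1.63) = arctan(4.4/1.63) = 69.67°
∠(j4.4 + 140) = arctan(4.4/140) = 1.80°
∠(j4.4 + 351) = arctan(4.4/351) = 0.72°
∠G(j4.4) = 21.80° − (69.67° + 1.80° + 0.72°) = -50.39°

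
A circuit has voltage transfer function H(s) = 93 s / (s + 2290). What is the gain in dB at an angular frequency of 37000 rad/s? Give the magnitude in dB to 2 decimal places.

|j37000| = 3.7e+04
|j37000 + 2290| = √(37000² + 2290²) = 3.707e+04
|H(j37000)| = 93 × 3.7e+04 / 3.707e+04 = 92.822
20 log₁₀(92.822) = 39.353 dB

39.35 dB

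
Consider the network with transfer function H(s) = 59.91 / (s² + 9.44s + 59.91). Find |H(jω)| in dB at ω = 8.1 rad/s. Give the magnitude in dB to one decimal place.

-2.1 dB

|(j8.1)² + 9.44(j8.1) + 59.91| = |-5.7 + j76.464| = 76.68
|H(j8.1)| = 59.91 / 76.68 = 0.78134
20 log₁₀(0.78134) = -2.14 dB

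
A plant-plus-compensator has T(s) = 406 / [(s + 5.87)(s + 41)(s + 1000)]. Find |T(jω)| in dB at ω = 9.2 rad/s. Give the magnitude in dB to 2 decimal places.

|j9.2 + 5.87| = √(9.2² + 5.87²) = 10.91
|j9.2 + 41| = √(9.2² + 41²) = 42.02
|j9.2 + 1000| = √(9.2² + 1000²) = 1000
|T(j9.2)| = 406 / (10.91 × 42.02 × 1000) = 0.00088533
20 log₁₀(0.00088533) = -61.058 dB

-61.06 dB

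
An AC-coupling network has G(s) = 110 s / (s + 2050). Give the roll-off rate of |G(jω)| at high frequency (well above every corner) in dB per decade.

0 dB/decade

With 1 zero and 1 pole, the high-frequency asymptotic slope is 20 × (1 − 1) = 0 dB/decade.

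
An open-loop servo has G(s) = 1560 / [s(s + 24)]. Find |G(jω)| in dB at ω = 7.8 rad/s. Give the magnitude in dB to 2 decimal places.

|j7.8 + 24| = √(7.8² + 24²) = 25.24
|j7.8| = 7.8
|G(j7.8)| = 1560 / (25.24 × 7.8) = 7.9253
20 log₁₀(7.9253) = 17.980 dB

17.98 dB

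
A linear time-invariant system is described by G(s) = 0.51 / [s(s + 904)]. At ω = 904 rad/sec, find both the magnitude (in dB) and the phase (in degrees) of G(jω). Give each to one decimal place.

|G| = -127.1 dB, ∠G = -135.0 deg

|j904 + 904| = √(904² + 904²) = 1278
|j904| = 904
|G(j904)| = 0.51 / (1278 × 904) = 4.4128e-07
20 log₁₀(4.4128e-07) = -127.11 dB
∠(j904 + 904) = arctan(904/904) = 45.00°
∠(j904) = 90.00°
∠G(j904) = − (45.00° + 90.00°) = -135.00°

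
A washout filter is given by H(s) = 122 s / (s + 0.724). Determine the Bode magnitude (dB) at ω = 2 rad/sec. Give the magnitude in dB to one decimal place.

|j2| = 2
|j2 + 0.724| = √(2² + 0.724²) = 2.127
|H(j2)| = 122 × 2 / 2.127 = 114.71
20 log₁₀(114.71) = 41.19 dB

41.2 dB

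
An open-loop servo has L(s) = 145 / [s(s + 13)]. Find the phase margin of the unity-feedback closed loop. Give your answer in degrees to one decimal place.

54.9°

Gain crossover: |L(jω)| = 1 at ω ≈ 9.13 rad/s.
∠L(j9.13) = −90° − arctan(9.13/13) ≈ -125.08°
PM = 180° + (-125.08°) = 54.92°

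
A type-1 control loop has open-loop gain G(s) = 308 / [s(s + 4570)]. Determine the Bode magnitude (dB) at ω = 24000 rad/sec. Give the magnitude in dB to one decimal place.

|j24000 + 4570| = √(24000² + 4570²) = 2.443e+04
|j24000| = 2.4e+04
|G(j24000)| = 308 / (2.443e+04 × 2.4e+04) = 5.2528e-07
20 log₁₀(5.2528e-07) = -125.59 dB

-125.6 dB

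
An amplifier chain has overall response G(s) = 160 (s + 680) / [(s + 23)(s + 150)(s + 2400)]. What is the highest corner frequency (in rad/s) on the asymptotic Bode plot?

Break frequencies occur at each pole and zero magnitude: 23 rad/s, 150 rad/s, 680 rad/s, 2400 rad/s.
The highest is 2400 rad/s.

2400 rad/s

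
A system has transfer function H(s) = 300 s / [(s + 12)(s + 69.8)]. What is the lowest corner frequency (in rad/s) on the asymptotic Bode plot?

Break frequencies occur at each pole and zero magnitude: 12 rad/s, 69.8 rad/s.
The lowest is 12 rad/s.

12 rad/s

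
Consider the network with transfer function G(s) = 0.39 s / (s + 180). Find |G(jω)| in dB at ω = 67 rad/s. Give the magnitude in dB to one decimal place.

-17.3 dB

|j67| = 67
|j67 + 180| = √(67² + 180²) = 192.1
|G(j67)| = 0.39 × 67 / 192.1 = 0.13605
20 log₁₀(0.13605) = -17.33 dB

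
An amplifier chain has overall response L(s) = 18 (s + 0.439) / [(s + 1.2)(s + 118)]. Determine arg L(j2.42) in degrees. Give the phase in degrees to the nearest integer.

∠(j2.42 + 0.439) = arctan(2.42/0.439) = 79.72°
∠(j2.42 + 1.2) = arctan(2.42/1.2) = 63.62°
∠(j2.42 + 118) = arctan(2.42/118) = 1.17°
∠L(j2.42) = 79.72° − (63.62° + 1.17°) = 14.92°

15°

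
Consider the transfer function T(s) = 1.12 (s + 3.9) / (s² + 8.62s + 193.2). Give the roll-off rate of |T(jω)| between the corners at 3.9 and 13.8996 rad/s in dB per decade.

20 dB/decade

In this band the factors already past their corner are: zero at 3.9; net slope = 20 dB/decade.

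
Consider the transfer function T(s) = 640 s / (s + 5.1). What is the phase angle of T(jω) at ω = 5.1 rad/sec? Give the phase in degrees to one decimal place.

∠(j5.1) = 90.00°
∠(j5.1 + 5.1) = arctan(5.1/5.1) = 45.00°
∠T(j5.1) = 90.00° − 45.00° = 45.00°

45.0°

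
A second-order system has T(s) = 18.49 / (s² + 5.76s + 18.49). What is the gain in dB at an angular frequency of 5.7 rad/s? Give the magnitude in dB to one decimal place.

-5.7 dB

|(j5.7)² + 5.76(j5.7) + 18.49| = |-14 + j32.832| = 35.69
|T(j5.7)| = 18.49 / 35.69 = 0.51804
20 log₁₀(0.51804) = -5.71 dB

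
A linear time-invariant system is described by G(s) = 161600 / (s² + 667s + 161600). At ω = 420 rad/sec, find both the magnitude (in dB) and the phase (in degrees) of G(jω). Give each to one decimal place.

|(j420)² + 667(j420) + 161600| = |-14800 + j2.8014e+05| = 2.805e+05
|G(j420)| = 161600 / 2.805e+05 = 0.57605
20 log₁₀(0.57605) = -4.79 dB
∠[(j420)² + 667(j420) + 161600] = ∠[-14800 + j2.8014e+05] = 93.02°
∠G(j420) = −93.02° = -93.02°

|G| = -4.8 dB, ∠G = -93.0 deg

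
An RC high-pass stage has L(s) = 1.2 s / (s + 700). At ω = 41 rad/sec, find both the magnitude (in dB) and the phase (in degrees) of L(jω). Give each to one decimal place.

|L| = -23.1 dB, ∠L = 86.6 deg

|j41| = 41
|j41 + 700| = √(41² + 700²) = 701.2
|L(j41)| = 1.2 × 41 / 701.2 = 0.070165
20 log₁₀(0.070165) = -23.08 dB
∠(j41) = 90.00°
∠(j41 + 700) = arctan(41/700) = 3.35°
∠L(j41) = 90.00° − 3.35° = 86.65°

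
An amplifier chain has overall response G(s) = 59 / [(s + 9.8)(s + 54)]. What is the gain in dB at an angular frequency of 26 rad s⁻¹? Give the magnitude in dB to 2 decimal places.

-29.01 dB

|j26 + 9.8| = √(26² + 9.8²) = 27.79
|j26 + 54| = √(26² + 54²) = 59.93
|G(j26)| = 59 / (27.79 × 59.93) = 0.035429
20 log₁₀(0.035429) = -29.013 dB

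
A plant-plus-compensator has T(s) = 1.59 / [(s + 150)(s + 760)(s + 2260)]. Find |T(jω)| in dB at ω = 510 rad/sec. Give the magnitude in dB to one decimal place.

|j510 + 150| = √(510² + 150²) = 531.6
|j510 + 760| = √(510² + 760²) = 915.3
|j510 + 2260| = √(510² + 2260²) = 2317
|T(j510)| = 1.59 / (531.6 × 915.3 × 2317) = 1.4105e-09
20 log₁₀(1.4105e-09) = -177.01 dB

-177.0 dB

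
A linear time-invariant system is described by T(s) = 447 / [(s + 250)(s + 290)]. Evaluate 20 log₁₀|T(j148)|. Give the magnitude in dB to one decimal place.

|j148 + 250| = √(148² + 250²) = 290.5
|j148 + 290| = √(148² + 290²) = 325.6
|T(j148)| = 447 / (290.5 × 325.6) = 0.0047257
20 log₁₀(0.0047257) = -46.51 dB

-46.5 dB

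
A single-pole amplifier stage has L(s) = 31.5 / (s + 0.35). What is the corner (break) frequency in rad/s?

The single real pole at s = −0.35 gives a corner at ω = 0.35 rad/s.

0.35 rad/s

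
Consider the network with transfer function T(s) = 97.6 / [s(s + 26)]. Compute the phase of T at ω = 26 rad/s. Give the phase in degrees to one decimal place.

∠(j26 + 26) = arctan(26/26) = 45.00°
∠(j26) = 90.00°
∠T(j26) = − (45.00° + 90.00°) = -135.00°

-135.0°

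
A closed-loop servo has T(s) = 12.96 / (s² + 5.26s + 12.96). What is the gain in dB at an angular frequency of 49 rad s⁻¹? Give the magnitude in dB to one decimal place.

|(j49)² + 5.26(j49) + 12.96| = |-2388 + j257.74| = 2402
|T(j49)| = 12.96 / 2402 = 0.0053957
20 log₁₀(0.0053957) = -45.36 dB

-45.4 dB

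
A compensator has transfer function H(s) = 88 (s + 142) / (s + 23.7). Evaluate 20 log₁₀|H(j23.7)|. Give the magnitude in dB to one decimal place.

|j23.7 + 142| = √(23.7² + 142²) = 144
|j23.7 + 23.7| = √(23.7² + 23.7²) = 33.52
|H(j23.7)| = 88 × 144 / 33.52 = 377.98
20 log₁₀(377.98) = 51.55 dB

51.5 dB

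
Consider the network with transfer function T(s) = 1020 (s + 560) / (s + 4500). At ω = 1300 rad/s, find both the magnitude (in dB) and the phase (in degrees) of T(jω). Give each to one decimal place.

|j1300 + 560| = √(1300² + 560²) = 1415
|j1300 + 4500| = √(1300² + 4500²) = 4684
|T(j1300)| = 1020 × 1415 / 4684 = 308.24
20 log₁₀(308.24) = 49.78 dB
∠(j1300 + 560) = arctan(1300/560) = 66.70°
∠(j1300 + 4500) = arctan(1300/4500) = 16.11°
∠T(j1300) = 66.70° − 16.11° = 50.58°

|T| = 49.8 dB, ∠T = 50.6°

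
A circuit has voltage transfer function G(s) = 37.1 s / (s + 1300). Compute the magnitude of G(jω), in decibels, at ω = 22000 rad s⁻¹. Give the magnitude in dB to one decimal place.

|j22000| = 2.2e+04
|j22000 + 1300| = √(22000² + 1300²) = 2.204e+04
|G(j22000)| = 37.1 × 2.2e+04 / 2.204e+04 = 37.035
20 log₁₀(37.035) = 31.37 dB

31.4 dB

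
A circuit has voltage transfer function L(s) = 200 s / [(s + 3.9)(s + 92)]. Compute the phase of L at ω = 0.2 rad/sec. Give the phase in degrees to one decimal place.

86.9 deg

∠(j0.2) = 90.00°
∠(j0.2 + 3.9) = arctan(0.2/3.9) = 2.94°
∠(j0.2 + 92) = arctan(0.2/92) = 0.12°
∠L(j0.2) = 90.00° − (2.94° + 0.12°) = 86.94°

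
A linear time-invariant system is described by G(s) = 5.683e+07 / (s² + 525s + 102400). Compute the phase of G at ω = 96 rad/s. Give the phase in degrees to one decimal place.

∠[(j96)² + 525(j96) + 102400] = ∠[93184 + j50400] = 28.41°
∠G(j96) = −28.41° = -28.41°

-28.4°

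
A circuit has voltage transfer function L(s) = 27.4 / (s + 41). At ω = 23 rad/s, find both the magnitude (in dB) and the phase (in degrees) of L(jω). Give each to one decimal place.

|j23 + 41| = √(23² + 41²) = 47.01
|L(j23)| = 27.4 / 47.01 = 0.58285
20 log₁₀(0.58285) = -4.69 dB
∠(j23 + 41) = arctan(23/41) = 29.29°
∠L(j23) = −29.29° = -29.29°

|L| = -4.7 dB, ∠L = -29.3°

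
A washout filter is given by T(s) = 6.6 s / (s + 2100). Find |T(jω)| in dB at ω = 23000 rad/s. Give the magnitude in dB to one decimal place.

16.4 dB

|j23000| = 2.3e+04
|j23000 + 2100| = √(23000² + 2100²) = 2.31e+04
|T(j23000)| = 6.6 × 2.3e+04 / 2.31e+04 = 6.5727
20 log₁₀(6.5727) = 16.35 dB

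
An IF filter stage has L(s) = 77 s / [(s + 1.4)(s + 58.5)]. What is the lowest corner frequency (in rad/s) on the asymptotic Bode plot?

1.4 rad/s

Break frequencies occur at each pole and zero magnitude: 1.4 rad/s, 58.5 rad/s.
The lowest is 1.4 rad/s.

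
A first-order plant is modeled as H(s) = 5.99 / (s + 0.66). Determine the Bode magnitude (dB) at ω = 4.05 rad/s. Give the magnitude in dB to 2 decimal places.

|j4.05 + 0.66| = √(4.05² + 0.66²) = 4.103
|H(j4.05)| = 5.99 / 4.103 = 1.4598
20 log₁₀(1.4598) = 3.286 dB

3.29 dB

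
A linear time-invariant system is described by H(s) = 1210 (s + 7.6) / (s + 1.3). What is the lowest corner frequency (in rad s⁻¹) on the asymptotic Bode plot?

Break frequencies occur at each pole and zero magnitude: 1.3 rad s⁻¹, 7.6 rad s⁻¹.
The lowest is 1.3 rad s⁻¹.

1.3 rad s⁻¹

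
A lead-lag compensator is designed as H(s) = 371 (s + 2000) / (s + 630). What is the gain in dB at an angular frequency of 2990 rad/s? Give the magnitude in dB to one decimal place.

|j2990 + 2000| = √(2990² + 2000²) = 3597
|j2990 + 630| = √(2990² + 630²) = 3056
|H(j2990)| = 371 × 3597 / 3056 = 436.76
20 log₁₀(436.76) = 52.80 dB

52.8 dB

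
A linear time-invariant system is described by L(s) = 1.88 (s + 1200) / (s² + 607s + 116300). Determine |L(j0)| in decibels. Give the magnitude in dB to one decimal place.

L(0) = 1.88 × 1200 / 116300 = 0.019398
20 log₁₀(0.019398) = -34.24 dB

-34.2 dB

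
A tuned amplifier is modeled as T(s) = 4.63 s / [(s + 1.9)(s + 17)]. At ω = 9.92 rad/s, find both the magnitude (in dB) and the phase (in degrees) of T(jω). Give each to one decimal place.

|T| = -12.7 dB, ∠T = -19.4°

|j9.92| = 9.92
|j9.92 + 1.9| = √(9.92² + 1.9²) = 10.1
|j9.92 + 17| = √(9.92² + 17²) = 19.68
|T(j9.92)| = 4.63 × 9.92 / (10.1 × 19.68) = 0.23103
20 log₁₀(0.23103) = -12.73 dB
∠(j9.92) = 90.00°
∠(j9.92 + 1.9) = arctan(9.92/1.9) = 79.16°
∠(j9.92 + 17) = arctan(9.92/17) = 30.26°
∠T(j9.92) = 90.00° − (79.16° + 30.26°) = -19.42°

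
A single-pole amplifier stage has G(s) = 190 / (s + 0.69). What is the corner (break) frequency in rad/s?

0.69 rad/s

The single real pole at s = −0.69 gives a corner at ω = 0.69 rad/s.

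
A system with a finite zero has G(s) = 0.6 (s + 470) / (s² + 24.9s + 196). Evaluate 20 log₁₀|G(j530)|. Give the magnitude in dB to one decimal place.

|j530 + 470| = √(530² + 470²) = 708.4
|(j530)² + 24.9(j530) + 196| = |-2.807e+05 + j13197| = 2.81e+05
|G(j530)| = 0.6 × 708.4 / 2.81e+05 = 0.0015125
20 log₁₀(0.0015125) = -56.41 dB

-56.4 dB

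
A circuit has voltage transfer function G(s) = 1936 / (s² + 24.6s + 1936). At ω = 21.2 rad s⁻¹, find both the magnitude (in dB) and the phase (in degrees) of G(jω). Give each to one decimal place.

|(j21.2)² + 24.6(j21.2) + 1936| = |1486.6 + j521.52| = 1575
|G(j21.2)| = 1936 / 1575 = 1.2289
20 log₁₀(1.2289) = 1.79 dB
∠[(j21.2)² + 24.6(j21.2) + 1936] = ∠[1486.6 + j521.52] = 19.33°
∠G(j21.2) = −19.33° = -19.33°

|G| = 1.8 dB, ∠G = -19.3°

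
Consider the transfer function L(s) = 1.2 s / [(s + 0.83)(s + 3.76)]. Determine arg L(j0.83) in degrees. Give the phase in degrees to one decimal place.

∠(j0.83) = 90.00°
∠(j0.83 + 0.83) = arctan(0.83/0.83) = 45.00°
∠(j0.83 + 3.76) = arctan(0.83/3.76) = 12.45°
∠L(j0.83) = 90.00° − (45.00° + 12.45°) = 32.55°

32.6 deg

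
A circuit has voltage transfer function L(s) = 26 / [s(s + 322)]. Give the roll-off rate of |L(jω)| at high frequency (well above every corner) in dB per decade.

With 0 zeros and 2 poles, the high-frequency asymptotic slope is 20 × (0 − 2) = -40 dB/decade.

-40 dB/decade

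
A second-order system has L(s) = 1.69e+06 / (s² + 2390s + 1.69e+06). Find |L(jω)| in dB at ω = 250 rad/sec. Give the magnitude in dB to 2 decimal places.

-0.22 dB

|(j250)² + 2390(j250) + 1.69e+06| = |1.6275e+06 + j5.975e+05| = 1.734e+06
|L(j250)| = 1.69e+06 / 1.734e+06 = 0.97479
20 log₁₀(0.97479) = -0.222 dB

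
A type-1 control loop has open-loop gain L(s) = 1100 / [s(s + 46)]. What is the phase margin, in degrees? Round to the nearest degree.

Gain crossover: |L(jω)| = 1 at ω ≈ 21.6 rad/s.
∠L(j21.6) = −90° − arctan(21.6/46) ≈ -115.19°
PM = 180° + (-115.19°) = 64.81°

65°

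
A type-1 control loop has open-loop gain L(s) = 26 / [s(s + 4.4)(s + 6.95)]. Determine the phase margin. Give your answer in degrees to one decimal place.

72.5°

Gain crossover: |L(jω)| = 1 at ω ≈ 0.83 rad/sec.
∠L(j0.83) = −90° − arctan(0.83/4.4) − arctan(0.83/6.95) ≈ -107.48°
PM = 180° + (-107.48°) = 72.52°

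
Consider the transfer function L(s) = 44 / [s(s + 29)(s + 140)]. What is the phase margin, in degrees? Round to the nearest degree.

Gain crossover: |L(jω)| = 1 at ω ≈ 0.0108 rad s⁻¹.
∠L(j0.0108) = −90° − arctan(0.0108/29) − arctan(0.0108/140) ≈ -90.03°
PM = 180° + (-90.03°) = 89.97°

90°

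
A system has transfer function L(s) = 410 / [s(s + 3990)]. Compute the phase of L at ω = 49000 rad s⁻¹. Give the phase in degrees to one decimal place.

∠(j49000 + 3990) = arctan(49000/3990) = 85.34°
∠(j49000) = 90.00°
∠L(j49000) = − (85.34° + 90.00°) = -175.34°

-175.3°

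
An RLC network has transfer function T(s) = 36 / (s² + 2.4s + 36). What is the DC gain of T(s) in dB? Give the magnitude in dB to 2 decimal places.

0.00 dB

T(0) = 36 / 36 = 1
20 log₁₀(1) = 0.000 dB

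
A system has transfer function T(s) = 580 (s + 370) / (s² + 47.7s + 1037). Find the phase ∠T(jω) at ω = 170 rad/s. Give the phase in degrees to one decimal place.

∠(j170 + 370) = arctan(170/370) = 24.68°
∠[(j170)² + 47.7(j170) + 1037] = ∠[-27863 + j8109] = 163.77°
∠T(j170) = 24.68° − 163.77° = -139.10°

-139.1°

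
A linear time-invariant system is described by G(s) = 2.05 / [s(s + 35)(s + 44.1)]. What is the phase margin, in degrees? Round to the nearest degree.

90°

Gain crossover: |G(jω)| = 1 at ω ≈ 0.00133 rad/sec.
∠G(j0.00133) = −90° − arctan(0.00133/35) − arctan(0.00133/44.1) ≈ -90.00°
PM = 180° + (-90.00°) = 90.00°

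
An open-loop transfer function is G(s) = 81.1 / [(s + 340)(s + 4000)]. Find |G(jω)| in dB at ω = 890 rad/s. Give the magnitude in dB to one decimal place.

-93.7 dB

|j890 + 340| = √(890² + 340²) = 952.7
|j890 + 4000| = √(890² + 4000²) = 4098
|G(j890)| = 81.1 / (952.7 × 4098) = 2.0773e-05
20 log₁₀(2.0773e-05) = -93.65 dB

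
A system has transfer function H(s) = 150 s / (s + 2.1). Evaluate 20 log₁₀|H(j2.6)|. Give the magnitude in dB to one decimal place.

|j2.6| = 2.6
|j2.6 + 2.1| = √(2.6² + 2.1²) = 3.342
|H(j2.6)| = 150 × 2.6 / 3.342 = 116.69
20 log₁₀(116.69) = 41.34 dB

41.3 dB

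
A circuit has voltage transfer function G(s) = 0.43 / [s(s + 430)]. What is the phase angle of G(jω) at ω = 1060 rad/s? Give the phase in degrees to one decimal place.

∠(j1060 + 430) = arctan(1060/430) = 67.92°
∠(j1060) = 90.00°
∠G(j1060) = − (67.92° + 90.00°) = -157.92°

-157.9°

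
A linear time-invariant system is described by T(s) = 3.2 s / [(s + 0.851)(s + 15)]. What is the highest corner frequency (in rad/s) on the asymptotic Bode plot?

Break frequencies occur at each pole and zero magnitude: 0.851 rad/s, 15 rad/s.
The highest is 15 rad/s.

15 rad/s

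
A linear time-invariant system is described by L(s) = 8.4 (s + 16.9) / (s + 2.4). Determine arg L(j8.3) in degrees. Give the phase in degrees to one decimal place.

-47.7°

∠(j8.3 + 16.9) = arctan(8.3/16.9) = 26.16°
∠(j8.3 + 2.4) = arctan(8.3/2.4) = 73.87°
∠L(j8.3) = 26.16° − 73.87° = -47.72°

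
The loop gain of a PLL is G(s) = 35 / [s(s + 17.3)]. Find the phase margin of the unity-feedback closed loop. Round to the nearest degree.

83 deg

Gain crossover: |G(jω)| = 1 at ω ≈ 2.01 rad/s.
∠G(j2.01) = −90° − arctan(2.01/17.3) ≈ -96.63°
PM = 180° + (-96.63°) = 83.37°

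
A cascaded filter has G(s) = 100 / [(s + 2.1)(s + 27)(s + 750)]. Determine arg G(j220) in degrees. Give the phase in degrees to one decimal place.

-188.8 deg

∠(j220 + 2.1) = arctan(220/2.1) = 89.45°
∠(j220 + 27) = arctan(220/27) = 83.00°
∠(j220 + 750) = arctan(220/750) = 16.35°
∠G(j220) = − (89.45° + 83.00° + 16.35°) = -188.80°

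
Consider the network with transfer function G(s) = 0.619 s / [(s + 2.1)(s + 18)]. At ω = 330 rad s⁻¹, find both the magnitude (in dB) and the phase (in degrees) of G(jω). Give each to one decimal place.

|j330| = 330
|j330 + 2.1| = √(330² + 2.1²) = 330
|j330 + 18| = √(330² + 18²) = 330.5
|G(j330)| = 0.619 × 330 / (330 × 330.5) = 0.0018729
20 log₁₀(0.0018729) = -54.55 dB
∠(j330) = 90.00°
∠(j330 + 2.1) = arctan(330/2.1) = 89.64°
∠(j330 + 18) = arctan(330/18) = 86.88°
∠G(j330) = 90.00° − (89.64° + 86.88°) = -86.51°

|G| = -54.5 dB, ∠G = -86.5°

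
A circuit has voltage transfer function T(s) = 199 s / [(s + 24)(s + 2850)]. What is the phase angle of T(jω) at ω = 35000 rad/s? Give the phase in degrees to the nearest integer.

∠(j35000) = 90.00°
∠(j35000 + 24) = arctan(35000/24) = 89.96°
∠(j35000 + 2850) = arctan(35000/2850) = 85.34°
∠T(j35000) = 90.00° − (89.96° + 85.34°) = -85.31°

-85°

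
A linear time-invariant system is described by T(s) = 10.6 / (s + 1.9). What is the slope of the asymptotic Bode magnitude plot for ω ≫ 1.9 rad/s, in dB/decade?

With 0 zeros and 1 pole, the high-frequency asymptotic slope is 20 × (0 − 1) = -20 dB/decade.

-20 dB/decade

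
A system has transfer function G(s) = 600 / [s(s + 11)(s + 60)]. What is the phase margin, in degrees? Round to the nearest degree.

84 deg

Gain crossover: |G(jω)| = 1 at ω ≈ 0.906 rad/s.
∠G(j0.906) = −90° − arctan(0.906/11) − arctan(0.906/60) ≈ -95.57°
PM = 180° + (-95.57°) = 84.43°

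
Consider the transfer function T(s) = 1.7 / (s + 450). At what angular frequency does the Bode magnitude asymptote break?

The single real pole at s = −450 gives a corner at ω = 450 rad/s.

450 rad/s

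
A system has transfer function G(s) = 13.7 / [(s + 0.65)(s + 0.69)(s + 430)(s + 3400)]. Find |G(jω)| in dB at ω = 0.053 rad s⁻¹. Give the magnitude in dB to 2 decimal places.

|j0.053 + 0.65| = √(0.053² + 0.65²) = 0.6522
|j0.053 + 0.69| = √(0.053² + 0.69²) = 0.692
|j0.053 + 430| = √(0.053² + 430²) = 430
|j0.053 + 3400| = √(0.053² + 3400²) = 3400
|G(j0.053)| = 13.7 / (0.6522 × 0.692 × 430 × 3400) = 2.0763e-05
20 log₁₀(2.0763e-05) = -93.654 dB

-93.65 dB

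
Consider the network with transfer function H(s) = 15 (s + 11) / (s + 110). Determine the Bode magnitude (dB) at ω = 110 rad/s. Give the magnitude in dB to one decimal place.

|j110 + 11| = √(110² + 11²) = 110.5
|j110 + 110| = √(110² + 110²) = 155.6
|H(j110)| = 15 × 110.5 / 155.6 = 10.66
20 log₁₀(10.66) = 20.55 dB

20.6 dB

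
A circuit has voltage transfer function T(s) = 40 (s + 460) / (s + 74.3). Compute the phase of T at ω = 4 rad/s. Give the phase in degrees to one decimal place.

∠(j4 + 460) = arctan(4/460) = 0.50°
∠(j4 + 74.3) = arctan(4/74.3) = 3.08°
∠T(j4) = 0.50° − 3.08° = -2.58°

-2.6 deg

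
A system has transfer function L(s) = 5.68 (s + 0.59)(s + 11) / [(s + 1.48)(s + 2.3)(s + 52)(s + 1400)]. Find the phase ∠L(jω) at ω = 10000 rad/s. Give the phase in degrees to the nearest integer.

∠(j10000 + 0.59) = arctan(10000/0.59) = 90.00°
∠(j10000 + 11) = arctan(10000/11) = 89.94°
∠(j10000 + 1.48) = arctan(10000/1.48) = 89.99°
∠(j10000 + 2.3) = arctan(10000/2.3) = 89.99°
∠(j10000 + 52) = arctan(10000/52) = 89.70°
∠(j10000 + 1400) = arctan(10000/1400) = 82.03°
∠L(j10000) = 90.00° + 89.94° − (89.99° + 89.99° + 89.70° + 82.03°) = -171.78°

-172°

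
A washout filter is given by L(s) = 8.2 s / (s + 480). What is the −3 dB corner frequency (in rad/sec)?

480 rad/sec

For a single-pole high-pass, the −3 dB point is at the pole: ω = 480 rad/sec.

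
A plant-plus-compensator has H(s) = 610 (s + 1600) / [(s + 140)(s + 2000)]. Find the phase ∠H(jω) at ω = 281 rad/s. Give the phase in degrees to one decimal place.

-61.6°

∠(j281 + 1600) = arctan(281/1600) = 9.96°
∠(j281 + 140) = arctan(281/140) = 63.52°
∠(j281 + 2000) = arctan(281/2000) = 8.00°
∠H(j281) = 9.96° − (63.52° + 8.00°) = -61.55°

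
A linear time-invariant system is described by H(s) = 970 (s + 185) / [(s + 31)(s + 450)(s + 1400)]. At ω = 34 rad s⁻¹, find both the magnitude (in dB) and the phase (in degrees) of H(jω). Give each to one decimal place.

|H| = -44.0 dB, ∠H = -42.9°

|j34 + 185| = √(34² + 185²) = 188.1
|j34 + 31| = √(34² + 31²) = 46.01
|j34 + 450| = √(34² + 450²) = 451.3
|j34 + 1400| = √(34² + 1400²) = 1400
|H(j34)| = 970 × 188.1 / (46.01 × 451.3 × 1400) = 0.0062747
20 log₁₀(0.0062747) = -44.05 dB
∠(j34 + 185) = arctan(34/185) = 10.41°
∠(j34 + 31) = arctan(34/31) = 47.64°
∠(j34 + 450) = arctan(34/450) = 4.32°
∠(j34 + 1400) = arctan(34/1400) = 1.39°
∠H(j34) = 10.41° − (47.64° + 4.32° + 1.39°) = -42.94°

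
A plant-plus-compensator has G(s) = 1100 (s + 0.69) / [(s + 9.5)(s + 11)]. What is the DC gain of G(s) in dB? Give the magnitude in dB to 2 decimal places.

17.22 dB

G(0) = 1100 × 0.69 / (9.5 × 11) = 7.2632
20 log₁₀(7.2632) = 17.223 dB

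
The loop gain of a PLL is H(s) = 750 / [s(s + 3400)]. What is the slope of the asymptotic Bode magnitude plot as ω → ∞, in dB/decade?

With 0 zeros and 2 poles, the high-frequency asymptotic slope is 20 × (0 − 2) = -40 dB/decade.

-40 dB/decade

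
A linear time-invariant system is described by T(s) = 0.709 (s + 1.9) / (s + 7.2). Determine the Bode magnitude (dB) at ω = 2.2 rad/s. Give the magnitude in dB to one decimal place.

|j2.2 + 1.9| = √(2.2² + 1.9²) = 2.907
|j2.2 + 7.2| = √(2.2² + 7.2²) = 7.529
|T(j2.2)| = 0.709 × 2.907 / 7.529 = 0.27375
20 log₁₀(0.27375) = -11.25 dB

-11.3 dB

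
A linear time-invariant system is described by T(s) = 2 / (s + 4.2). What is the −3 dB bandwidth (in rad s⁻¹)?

4.2 rad s⁻¹

For a single-pole low-pass, the −3 dB point is at the pole: ω = 4.2 rad s⁻¹.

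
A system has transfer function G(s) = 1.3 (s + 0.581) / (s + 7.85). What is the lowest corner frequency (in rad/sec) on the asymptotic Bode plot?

0.581 rad/sec

Break frequencies occur at each pole and zero magnitude: 0.581 rad/sec, 7.85 rad/sec.
The lowest is 0.581 rad/sec.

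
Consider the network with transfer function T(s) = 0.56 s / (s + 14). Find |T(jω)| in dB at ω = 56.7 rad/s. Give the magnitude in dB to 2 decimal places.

|j56.7| = 56.7
|j56.7 + 14| = √(56.7² + 14²) = 58.4
|T(j56.7)| = 0.56 × 56.7 / 58.4 = 0.54367
20 log₁₀(0.54367) = -5.293 dB

-5.29 dB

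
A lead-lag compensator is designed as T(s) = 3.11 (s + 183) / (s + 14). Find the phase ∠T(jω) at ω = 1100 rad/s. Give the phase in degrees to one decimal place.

-8.7°

∠(j1100 + 183) = arctan(1100/183) = 80.55°
∠(j1100 + 14) = arctan(1100/14) = 89.27°
∠T(j1100) = 80.55° − 89.27° = -8.72°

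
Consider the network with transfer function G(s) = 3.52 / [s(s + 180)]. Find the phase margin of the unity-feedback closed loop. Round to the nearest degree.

90°

Gain crossover: |G(jω)| = 1 at ω ≈ 0.0196 rad/s.
∠G(j0.0196) = −90° − arctan(0.0196/180) ≈ -90.01°
PM = 180° + (-90.01°) = 89.99°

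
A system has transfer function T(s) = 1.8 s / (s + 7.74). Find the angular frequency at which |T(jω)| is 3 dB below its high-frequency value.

7.74 rad/sec

For a single-pole high-pass, the −3 dB point is at the pole: ω = 7.74 rad/sec.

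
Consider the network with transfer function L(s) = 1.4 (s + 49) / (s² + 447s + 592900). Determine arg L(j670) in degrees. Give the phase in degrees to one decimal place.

21.5°

∠(j670 + 49) = arctan(670/49) = 85.82°
∠[(j670)² + 447(j670) + 592900] = ∠[1.44e+05 + j2.9949e+05] = 64.32°
∠L(j670) = 85.82° − 64.32° = 21.50°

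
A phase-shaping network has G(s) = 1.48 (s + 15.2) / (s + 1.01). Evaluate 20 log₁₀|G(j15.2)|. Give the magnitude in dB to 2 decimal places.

|j15.2 + 15.2| = √(15.2² + 15.2²) = 21.5
|j15.2 + 1.01| = √(15.2² + 1.01²) = 15.23
|G(j15.2)| = 1.48 × 21.5 / 15.23 = 2.0884
20 log₁₀(2.0884) = 6.396 dB

6.40 dB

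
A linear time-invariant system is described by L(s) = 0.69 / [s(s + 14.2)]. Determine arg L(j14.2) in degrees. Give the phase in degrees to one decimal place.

-135.0°

∠(j14.2 + 14.2) = arctan(14.2/14.2) = 45.00°
∠(j14.2) = 90.00°
∠L(j14.2) = − (45.00° + 90.00°) = -135.00°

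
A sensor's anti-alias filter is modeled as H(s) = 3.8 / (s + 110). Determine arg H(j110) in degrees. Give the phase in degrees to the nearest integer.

∠(j110 + 110) = arctan(110/110) = 45.00°
∠H(j110) = −45.00° = -45.00°

-45°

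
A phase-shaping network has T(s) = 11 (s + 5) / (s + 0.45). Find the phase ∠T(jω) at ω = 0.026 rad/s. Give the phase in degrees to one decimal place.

-3.0 deg

∠(j0.026 + 5) = arctan(0.026/5) = 0.30°
∠(j0.026 + 0.45) = arctan(0.026/0.45) = 3.31°
∠T(j0.026) = 0.30° − 3.31° = -3.01°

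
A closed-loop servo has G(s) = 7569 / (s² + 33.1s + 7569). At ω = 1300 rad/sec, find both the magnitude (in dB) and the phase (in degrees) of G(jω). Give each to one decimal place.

|(j1300)² + 33.1(j1300) + 7569| = |-1.6824e+06 + j43030| = 1.683e+06
|G(j1300)| = 7569 / 1.683e+06 = 0.0044974
20 log₁₀(0.0044974) = -46.94 dB
∠[(j1300)² + 33.1(j1300) + 7569] = ∠[-1.6824e+06 + j43030] = 178.53°
∠G(j1300) = −178.53° = -178.53°

|G| = -46.9 dB, ∠G = -178.5°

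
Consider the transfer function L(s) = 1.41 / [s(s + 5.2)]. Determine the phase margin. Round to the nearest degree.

Gain crossover: |L(jω)| = 1 at ω ≈ 0.271 rad/s.
∠L(j0.271) = −90° − arctan(0.271/5.2) ≈ -92.98°
PM = 180° + (-92.98°) = 87.02°

87°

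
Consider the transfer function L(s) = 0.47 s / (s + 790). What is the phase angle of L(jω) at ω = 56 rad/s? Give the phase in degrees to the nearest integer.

∠(j56) = 90.00°
∠(j56 + 790) = arctan(56/790) = 4.05°
∠L(j56) = 90.00° − 4.05° = 85.95°

86°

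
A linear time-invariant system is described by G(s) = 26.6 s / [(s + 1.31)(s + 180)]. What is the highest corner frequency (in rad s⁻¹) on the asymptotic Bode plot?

Break frequencies occur at each pole and zero magnitude: 1.31 rad s⁻¹, 180 rad s⁻¹.
The highest is 180 rad s⁻¹.

180 rad s⁻¹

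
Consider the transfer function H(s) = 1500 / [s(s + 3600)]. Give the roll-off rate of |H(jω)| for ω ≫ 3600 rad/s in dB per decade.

-40 dB/decade

With 0 zeros and 2 poles, the high-frequency asymptotic slope is 20 × (0 − 2) = -40 dB/decade.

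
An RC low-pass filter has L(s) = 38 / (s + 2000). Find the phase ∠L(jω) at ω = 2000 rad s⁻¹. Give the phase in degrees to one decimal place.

-45.0°

∠(j2000 + 2000) = arctan(2000/2000) = 45.00°
∠L(j2000) = −45.00° = -45.00°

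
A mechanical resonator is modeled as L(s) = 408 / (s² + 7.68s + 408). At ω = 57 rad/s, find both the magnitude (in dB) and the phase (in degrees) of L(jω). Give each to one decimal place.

|(j57)² + 7.68(j57) + 408| = |-2841 + j437.76| = 2875
|L(j57)| = 408 / 2875 = 0.14194
20 log₁₀(0.14194) = -16.96 dB
∠[(j57)² + 7.68(j57) + 408] = ∠[-2841 + j437.76] = 171.24°
∠L(j57) = −171.24° = -171.24°

|L| = -17.0 dB, ∠L = -171.2 deg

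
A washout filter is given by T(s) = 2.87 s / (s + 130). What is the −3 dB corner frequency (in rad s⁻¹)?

130 rad s⁻¹

For a single-pole high-pass, the −3 dB point is at the pole: ω = 130 rad s⁻¹.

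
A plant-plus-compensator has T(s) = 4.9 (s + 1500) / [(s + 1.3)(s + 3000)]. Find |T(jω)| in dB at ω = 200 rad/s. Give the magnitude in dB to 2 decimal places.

-38.18 dB

|j200 + 1500| = √(200² + 1500²) = 1513
|j200 + 1.3| = √(200² + 1.3²) = 200
|j200 + 3000| = √(200² + 3000²) = 3007
|T(j200)| = 4.9 × 1513 / (200 × 3007) = 0.012331
20 log₁₀(0.012331) = -38.180 dB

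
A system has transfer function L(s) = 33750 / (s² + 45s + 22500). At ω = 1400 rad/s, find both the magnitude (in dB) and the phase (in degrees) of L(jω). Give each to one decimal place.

|(j1400)² + 45(j1400) + 22500| = |-1.9375e+06 + j63000| = 1.939e+06
|L(j1400)| = 33750 / 1.939e+06 = 0.01741
20 log₁₀(0.01741) = -35.18 dB
∠[(j1400)² + 45(j1400) + 22500] = ∠[-1.9375e+06 + j63000] = 178.14°
∠L(j1400) = −178.14° = -178.14°

|L| = -35.2 dB, ∠L = -178.1 deg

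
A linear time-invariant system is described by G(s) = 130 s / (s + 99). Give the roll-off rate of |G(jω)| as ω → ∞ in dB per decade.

With 1 zero and 1 pole, the high-frequency asymptotic slope is 20 × (1 − 1) = 0 dB/decade.

0 dB/decade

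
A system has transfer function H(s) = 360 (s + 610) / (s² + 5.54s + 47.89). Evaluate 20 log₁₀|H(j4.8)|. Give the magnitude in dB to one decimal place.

75.6 dB

|j4.8 + 610| = √(4.8² + 610²) = 610
|(j4.8)² + 5.54(j4.8) + 47.89| = |24.85 + j26.592| = 36.4
|H(j4.8)| = 360 × 610 / 36.4 = 6033.8
20 log₁₀(6033.8) = 75.61 dB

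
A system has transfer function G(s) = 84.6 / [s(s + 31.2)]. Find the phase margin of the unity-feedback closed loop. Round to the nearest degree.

Gain crossover: |G(jω)| = 1 at ω ≈ 2.7 rad/s.
∠G(j2.7) = −90° − arctan(2.7/31.2) ≈ -94.95°
PM = 180° + (-94.95°) = 85.05°

85°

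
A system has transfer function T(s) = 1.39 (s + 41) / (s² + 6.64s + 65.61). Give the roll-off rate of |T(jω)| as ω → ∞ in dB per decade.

-20 dB/decade

With 1 zero and 2 poles, the high-frequency asymptotic slope is 20 × (1 − 2) = -20 dB/decade.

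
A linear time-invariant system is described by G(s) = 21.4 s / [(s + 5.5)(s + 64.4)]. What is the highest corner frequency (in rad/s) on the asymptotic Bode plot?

64.4 rad/s

Break frequencies occur at each pole and zero magnitude: 5.5 rad/s, 64.4 rad/s.
The highest is 64.4 rad/s.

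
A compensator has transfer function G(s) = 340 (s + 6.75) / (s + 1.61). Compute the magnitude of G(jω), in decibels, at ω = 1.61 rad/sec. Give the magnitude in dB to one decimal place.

|j1.61 + 6.75| = √(1.61² + 6.75²) = 6.939
|j1.61 + 1.61| = √(1.61² + 1.61²) = 2.277
|G(j1.61)| = 340 × 6.939 / 2.277 = 1036.2
20 log₁₀(1036.2) = 60.31 dB

60.3 dB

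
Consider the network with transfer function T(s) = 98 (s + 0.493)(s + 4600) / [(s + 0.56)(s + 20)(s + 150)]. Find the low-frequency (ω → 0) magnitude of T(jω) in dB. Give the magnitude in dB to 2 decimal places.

T(0) = 98 × 0.493 × 4600 / (0.56 × 20 × 150) = 132.29
20 log₁₀(132.29) = 42.430 dB

42.43 dB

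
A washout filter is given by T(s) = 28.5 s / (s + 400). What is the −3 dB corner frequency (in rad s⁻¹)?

For a single-pole high-pass, the −3 dB point is at the pole: ω = 400 rad s⁻¹.

400 rad s⁻¹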